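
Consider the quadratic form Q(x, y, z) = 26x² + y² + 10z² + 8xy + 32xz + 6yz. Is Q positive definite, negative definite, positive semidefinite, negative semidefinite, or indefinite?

The associated matrix is A = [[26, 4, 16], [4, 1, 3], [16, 3, 10]].
An LDLᵀ factorisation of A has diagonal entries 26, 5/13, -3/5.
So there are 2 positive, 1 negative pivots.
Hence Q is indefinite.

indefinite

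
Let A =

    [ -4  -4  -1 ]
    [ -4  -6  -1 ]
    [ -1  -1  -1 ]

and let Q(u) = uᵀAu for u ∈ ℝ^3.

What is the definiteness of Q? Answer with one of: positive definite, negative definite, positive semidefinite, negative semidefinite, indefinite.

negative definite

Congruent diagonalization of A (simultaneous row and column reduction) yields pivots -4, -2, -3/4.
That gives 3 negative pivots.
Hence Q is negative definite.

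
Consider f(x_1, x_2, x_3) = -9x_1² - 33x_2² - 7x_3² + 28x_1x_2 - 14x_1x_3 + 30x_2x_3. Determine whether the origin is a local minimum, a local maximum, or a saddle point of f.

local maximum

The Hessian at the origin is H = [[-18, 28, -14], [28, -66, 30], [-14, 30, -14]].
Applying the same elementary operations to the rows and columns of H produces a congruent diagonal matrix with entries -18, -202/9, -10/101.
That gives 3 negative pivots.
H is negative definite, so the origin is a strict local maximum.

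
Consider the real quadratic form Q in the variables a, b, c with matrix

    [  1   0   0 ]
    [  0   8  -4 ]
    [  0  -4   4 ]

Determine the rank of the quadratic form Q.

Congruent diagonalization of A (simultaneous row and column reduction) yields pivots 1, 8, 2.
So there are 3 positive pivots.
The rank is the number of nonzero pivots: 3.

3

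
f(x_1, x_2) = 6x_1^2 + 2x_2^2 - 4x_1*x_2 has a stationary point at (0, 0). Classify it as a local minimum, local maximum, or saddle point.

local minimum

The Hessian at the origin is H = [[12, -4], [-4, 4]].
det H = 12·4 − (-4)² = 32 > 0 and H[1,1] = 12 > 0, so H is positive definite.
Therefore the origin is a local minimum.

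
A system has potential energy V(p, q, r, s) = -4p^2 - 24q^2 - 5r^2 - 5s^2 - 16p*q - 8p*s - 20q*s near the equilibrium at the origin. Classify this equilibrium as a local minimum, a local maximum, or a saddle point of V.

local maximum

The Hessian at the origin is H = [[-8, -16, 0, -8], [-16, -48, 0, -20], [0, 0, -10, 0], [-8, -20, 0, -10]].
Applying the same elementary operations to the rows and columns of H produces a congruent diagonal matrix with entries -8, -16, -10, -1.
That gives 4 negative pivots.
H is negative definite, so the origin is a strict local maximum.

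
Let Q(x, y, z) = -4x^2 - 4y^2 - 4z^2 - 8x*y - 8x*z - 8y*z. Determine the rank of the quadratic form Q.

1

The associated matrix is A = [[-4, -4, -4], [-4, -4, -4], [-4, -4, -4]].
Applying the same elementary operations to the rows and columns of A produces a congruent diagonal matrix with entries -4, 0, 0.
That gives 1 negative, 2 zero pivots.
The rank is the number of nonzero pivots: 1.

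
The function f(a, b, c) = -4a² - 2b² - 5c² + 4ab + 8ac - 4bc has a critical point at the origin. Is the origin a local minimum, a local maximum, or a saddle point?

The Hessian at the origin is H = [[-8, 4, 8], [4, -4, -4], [8, -4, -10]].
Row-reducing H symmetrically gives the diagonal entries -8, -2, -2.
That gives 3 negative pivots.
H is negative definite, so the origin is a strict local maximum.

local maximum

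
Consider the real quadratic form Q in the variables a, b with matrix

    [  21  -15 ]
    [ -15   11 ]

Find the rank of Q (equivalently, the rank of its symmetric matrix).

Congruent diagonalization of A (simultaneous row and column reduction) yields pivots 21, 2/7.
So there are 2 positive pivots.
The rank is the number of nonzero pivots: 2.

2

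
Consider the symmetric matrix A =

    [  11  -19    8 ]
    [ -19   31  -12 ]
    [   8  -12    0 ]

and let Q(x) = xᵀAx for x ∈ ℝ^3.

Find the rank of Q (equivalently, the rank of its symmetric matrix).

Symmetric row and column elimination reduces A to a congruent diagonal form with pivots 11, -20/11, -4.
That gives 1 positive, 2 negative pivots.
The rank is the number of nonzero pivots: 3.

3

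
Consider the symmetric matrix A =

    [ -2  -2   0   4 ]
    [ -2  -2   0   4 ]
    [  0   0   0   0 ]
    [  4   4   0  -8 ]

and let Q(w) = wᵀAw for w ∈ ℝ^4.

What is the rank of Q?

Row-reducing A symmetrically gives the diagonal entries -2, 0, 0, 0.
That gives 1 negative, 3 zero pivots.
The rank is the number of nonzero pivots: 1.

1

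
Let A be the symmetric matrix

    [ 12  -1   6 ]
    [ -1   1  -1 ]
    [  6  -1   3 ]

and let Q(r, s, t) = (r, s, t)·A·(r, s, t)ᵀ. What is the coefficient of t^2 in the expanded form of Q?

The coefficient of t^2 is the diagonal entry A[3,3] = 3.

3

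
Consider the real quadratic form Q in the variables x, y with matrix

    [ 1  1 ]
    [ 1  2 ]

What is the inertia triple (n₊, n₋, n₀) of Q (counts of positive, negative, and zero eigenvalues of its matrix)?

(2, 0, 0)

An LDLᵀ factorisation of A has diagonal entries 1, 1.
Counting signs: 2 positive.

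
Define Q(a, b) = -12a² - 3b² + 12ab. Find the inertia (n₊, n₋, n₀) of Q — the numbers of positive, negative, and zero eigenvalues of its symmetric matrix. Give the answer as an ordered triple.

The associated matrix is A = [[-12, 6], [6, -3]].
Row-reducing A symmetrically gives the diagonal entries -12, 0.
That gives 1 negative, 1 zero pivots.

(0, 1, 1)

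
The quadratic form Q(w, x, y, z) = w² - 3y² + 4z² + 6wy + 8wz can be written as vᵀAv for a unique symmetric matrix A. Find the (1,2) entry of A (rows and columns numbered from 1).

The coefficient of w·x in Q is 0. For a symmetric A this equals A[1,2] + A[2,1] = 2·A[1,2].
So A[1,2] = 0/2 = 0.

0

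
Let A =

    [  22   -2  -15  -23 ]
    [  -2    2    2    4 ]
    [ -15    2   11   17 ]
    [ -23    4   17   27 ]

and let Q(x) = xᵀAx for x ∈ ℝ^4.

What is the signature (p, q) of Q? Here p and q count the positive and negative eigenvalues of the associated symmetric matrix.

(4, 0)

Symmetric row and column elimination reduces A to a congruent diagonal form with pivots 22, 20/11, 11/20, 2/11.
So there are 4 positive pivots.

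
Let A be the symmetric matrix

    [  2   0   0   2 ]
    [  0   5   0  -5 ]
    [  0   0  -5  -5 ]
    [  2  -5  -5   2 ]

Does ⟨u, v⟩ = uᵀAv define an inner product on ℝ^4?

no

Row-reducing A symmetrically gives the diagonal entries 2, 5, -5, 0.
That gives 2 positive, 1 negative, 1 zero pivots.
Hence Q is indefinite.
⟨·,·⟩ is an inner product exactly when A is positive definite.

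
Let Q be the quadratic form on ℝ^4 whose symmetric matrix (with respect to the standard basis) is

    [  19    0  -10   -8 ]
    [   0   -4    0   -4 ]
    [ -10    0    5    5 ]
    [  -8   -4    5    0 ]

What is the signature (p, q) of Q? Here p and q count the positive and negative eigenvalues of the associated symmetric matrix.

(2, 2)

Congruent diagonalization of A (simultaneous row and column reduction) yields pivots 19, -4, -5/19, 3.
Counting signs: 2 positive, 2 negative.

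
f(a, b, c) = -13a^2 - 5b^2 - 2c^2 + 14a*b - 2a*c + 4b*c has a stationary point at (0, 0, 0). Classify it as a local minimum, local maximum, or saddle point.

The Hessian at the origin is H = [[-26, 14, -2], [14, -10, 4], [-2, 4, -4]].
Symmetric row and column elimination reduces H to a congruent diagonal form with pivots -26, -32/13, -3/8.
That gives 3 negative pivots.
H is negative definite, so the origin is a strict local maximum.

local maximum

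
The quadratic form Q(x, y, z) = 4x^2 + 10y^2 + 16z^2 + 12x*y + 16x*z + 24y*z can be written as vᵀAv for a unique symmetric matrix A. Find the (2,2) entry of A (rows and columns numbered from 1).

The coefficient of y^2 in Q is 10, and that is exactly A[2,2].

10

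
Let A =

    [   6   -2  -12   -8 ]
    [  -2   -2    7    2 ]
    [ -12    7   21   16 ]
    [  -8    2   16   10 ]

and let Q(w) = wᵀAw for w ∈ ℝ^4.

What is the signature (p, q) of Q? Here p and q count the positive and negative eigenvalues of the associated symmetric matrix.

(2, 2)

An LDLᵀ factorisation of A has diagonal entries 6, -8/3, 3/8, -2.
That gives 2 positive, 2 negative pivots.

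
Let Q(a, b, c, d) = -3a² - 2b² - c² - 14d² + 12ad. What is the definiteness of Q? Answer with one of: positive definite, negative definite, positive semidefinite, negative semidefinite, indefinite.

negative definite

The symmetric matrix of Q is A = [[-3, 0, 0, 6], [0, -2, 0, 0], [0, 0, -1, 0], [6, 0, 0, -14]].
Leading principal minors: Δ_1 = -3, Δ_2 = 6, Δ_3 = -6, Δ_4 = 12.
The signs alternate starting with Δ_1 < 0, so by Sylvester's criterion Q is negative definite.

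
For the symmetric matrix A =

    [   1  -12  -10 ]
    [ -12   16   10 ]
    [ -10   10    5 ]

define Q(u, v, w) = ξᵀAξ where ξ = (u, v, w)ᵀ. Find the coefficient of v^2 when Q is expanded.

16

The coefficient of v^2 is the diagonal entry A[2,2] = 16.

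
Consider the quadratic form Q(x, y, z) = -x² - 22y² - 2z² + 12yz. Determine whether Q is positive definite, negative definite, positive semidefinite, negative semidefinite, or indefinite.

negative definite

The symmetric matrix of Q is A = [[-1, 0, 0], [0, -22, 6], [0, 6, -2]].
Leading principal minors: Δ_1 = -1, Δ_2 = 22, Δ_3 = -8.
The signs alternate starting with Δ_1 < 0, so by Sylvester's criterion Q is negative definite.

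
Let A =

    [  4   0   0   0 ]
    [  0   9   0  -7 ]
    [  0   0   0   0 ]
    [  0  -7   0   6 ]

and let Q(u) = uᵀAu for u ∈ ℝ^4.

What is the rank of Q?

3

Row-reducing A symmetrically gives the diagonal entries 4, 9, 0, 5/9.
That gives 3 positive, 1 zero pivots.
The rank is the number of nonzero pivots: 3.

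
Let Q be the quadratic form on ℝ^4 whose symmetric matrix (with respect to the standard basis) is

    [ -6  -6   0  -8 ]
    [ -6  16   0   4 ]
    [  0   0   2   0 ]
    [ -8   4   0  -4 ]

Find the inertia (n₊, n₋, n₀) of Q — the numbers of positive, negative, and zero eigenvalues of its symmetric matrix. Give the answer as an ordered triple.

An LDLᵀ factorisation of A has diagonal entries -6, 22, 2, 4/33.
So there are 3 positive, 1 negative pivots.

(3, 1, 0)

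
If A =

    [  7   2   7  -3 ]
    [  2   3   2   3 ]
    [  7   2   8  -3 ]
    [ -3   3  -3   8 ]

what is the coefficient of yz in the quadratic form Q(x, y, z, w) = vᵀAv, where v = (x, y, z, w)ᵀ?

4

The coefficient of yz is A[2,3] + A[3,2] = 2·2 = 4.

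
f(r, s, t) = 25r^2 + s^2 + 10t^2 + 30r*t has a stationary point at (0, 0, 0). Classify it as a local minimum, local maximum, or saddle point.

The Hessian at the origin is H = [[50, 0, 30], [0, 2, 0], [30, 0, 20]].
An LDLᵀ factorisation of H has diagonal entries 50, 2, 2.
Counting signs: 3 positive.
H is positive definite, so the origin is a strict local minimum.

local minimum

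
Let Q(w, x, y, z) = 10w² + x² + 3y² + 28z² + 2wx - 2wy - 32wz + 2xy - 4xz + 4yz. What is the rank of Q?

4

The associated matrix is A = [[10, 1, -1, -16], [1, 1, 1, -2], [-1, 1, 3, 2], [-16, -2, 2, 28]].
Congruent diagonalization of A (simultaneous row and column reduction) yields pivots 10, 9/10, 14/9, 12/7.
Counting signs: 4 positive.
The rank is the number of nonzero pivots: 4.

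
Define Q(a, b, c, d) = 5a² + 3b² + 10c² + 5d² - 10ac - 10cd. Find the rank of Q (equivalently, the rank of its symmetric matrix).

3

Write A = [[5, 0, -5, 0], [0, 3, 0, 0], [-5, 0, 10, -5], [0, 0, -5, 5]].
Row-reducing A symmetrically gives the diagonal entries 5, 3, 5, 0.
So there are 3 positive, 1 zero pivots.
The rank is the number of nonzero pivots: 3.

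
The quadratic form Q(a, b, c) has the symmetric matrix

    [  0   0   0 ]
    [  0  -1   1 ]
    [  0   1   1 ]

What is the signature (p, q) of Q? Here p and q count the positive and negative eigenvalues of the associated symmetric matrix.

(1, 1)

Symmetric row and column elimination reduces A to a congruent diagonal form with pivots 0, -1, 2.
That gives 1 positive, 1 negative, 1 zero pivots.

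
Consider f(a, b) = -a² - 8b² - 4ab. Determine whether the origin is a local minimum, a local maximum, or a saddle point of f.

The Hessian at the origin is H = [[-2, -4], [-4, -16]].
det H = -2·-16 − (-4)² = 16 > 0 and H[1,1] = -2 < 0, so H is negative definite.
Therefore the origin is a local maximum.

local maximum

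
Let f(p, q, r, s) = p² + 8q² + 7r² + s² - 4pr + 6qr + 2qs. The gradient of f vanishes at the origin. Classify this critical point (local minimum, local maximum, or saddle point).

The Hessian at the origin is H = [[2, 0, -4, 0], [0, 16, 6, 2], [-4, 6, 14, 0], [0, 2, 0, 2]].
Congruent diagonalization of H (simultaneous row and column reduction) yields pivots 2, 16, 15/4, 8/5.
Counting signs: 4 positive.
H is positive definite, so the origin is a strict local minimum.

local minimum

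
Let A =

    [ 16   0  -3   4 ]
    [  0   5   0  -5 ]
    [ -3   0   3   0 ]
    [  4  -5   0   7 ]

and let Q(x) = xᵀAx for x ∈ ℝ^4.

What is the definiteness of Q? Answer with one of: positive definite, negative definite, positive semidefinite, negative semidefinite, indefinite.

positive definite

Leading principal minors: Δ_1 = 16, Δ_2 = 80, Δ_3 = 195, Δ_4 = 150.
All leading principal minors are positive, so by Sylvester's criterion Q is positive definite.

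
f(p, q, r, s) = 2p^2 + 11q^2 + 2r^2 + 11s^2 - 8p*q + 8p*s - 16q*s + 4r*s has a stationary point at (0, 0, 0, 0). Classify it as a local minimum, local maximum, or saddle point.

local minimum

The Hessian at the origin is H = [[4, -8, 0, 8], [-8, 22, 0, -16], [0, 0, 4, 4], [8, -16, 4, 22]].
Congruent diagonalization of H (simultaneous row and column reduction) yields pivots 4, 6, 4, 2.
So there are 4 positive pivots.
H is positive definite, so the origin is a strict local minimum.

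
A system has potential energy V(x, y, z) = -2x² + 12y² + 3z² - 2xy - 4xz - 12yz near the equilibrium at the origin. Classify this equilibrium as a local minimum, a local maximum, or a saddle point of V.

saddle point

The Hessian at the origin is H = [[-4, -2, -4], [-2, 24, -12], [-4, -12, 6]].
Applying the same elementary operations to the rows and columns of H produces a congruent diagonal matrix with entries -4, 25, 6.
That gives 2 positive, 1 negative pivots.
H is indefinite, so the origin is a saddle point.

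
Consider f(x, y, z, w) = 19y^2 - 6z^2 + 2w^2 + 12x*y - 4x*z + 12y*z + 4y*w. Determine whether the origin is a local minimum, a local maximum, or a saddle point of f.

The Hessian at the origin is H = [[0, 12, -4, 0], [12, 38, 12, 4], [-4, 12, -12, 0], [0, 4, 0, 4]].
H is indefinite, so the origin is a saddle point.

saddle point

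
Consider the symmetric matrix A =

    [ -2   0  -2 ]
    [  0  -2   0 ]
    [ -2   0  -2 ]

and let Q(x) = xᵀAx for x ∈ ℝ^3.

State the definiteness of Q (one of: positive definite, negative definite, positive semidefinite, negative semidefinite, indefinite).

negative semidefinite

Symmetric row and column elimination reduces A to a congruent diagonal form with pivots -2, -2, 0.
That gives 2 negative, 1 zero pivots.
Hence Q is negative semidefinite.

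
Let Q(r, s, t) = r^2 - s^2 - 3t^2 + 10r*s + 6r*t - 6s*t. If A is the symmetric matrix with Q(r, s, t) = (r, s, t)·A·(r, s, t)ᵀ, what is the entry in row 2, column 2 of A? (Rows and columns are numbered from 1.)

-1

The coefficient of s^2 in Q is -1, and that is exactly A[2,2].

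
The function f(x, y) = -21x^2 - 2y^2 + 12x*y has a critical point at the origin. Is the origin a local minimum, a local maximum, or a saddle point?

local maximum

The Hessian at the origin is H = [[-42, 12], [12, -4]].
det H = -42·-4 − (12)² = 24 > 0 and H[1,1] = -42 < 0, so H is negative definite.
Therefore the origin is a local maximum.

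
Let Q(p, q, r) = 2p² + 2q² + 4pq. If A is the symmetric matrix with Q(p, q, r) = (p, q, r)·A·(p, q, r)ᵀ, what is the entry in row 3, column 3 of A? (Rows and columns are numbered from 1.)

The coefficient of r² in Q is 0, and that is exactly A[3,3].

0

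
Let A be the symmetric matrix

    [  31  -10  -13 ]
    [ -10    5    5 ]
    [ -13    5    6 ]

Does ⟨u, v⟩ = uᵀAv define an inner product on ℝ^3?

yes

Congruent diagonalization of A (simultaneous row and column reduction) yields pivots 31, 55/31, 2/11.
So there are 3 positive pivots.
Hence Q is positive definite.
⟨·,·⟩ is an inner product exactly when A is positive definite.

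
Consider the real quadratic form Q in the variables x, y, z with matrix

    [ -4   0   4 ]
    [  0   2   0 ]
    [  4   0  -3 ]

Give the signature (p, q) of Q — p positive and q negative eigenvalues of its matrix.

(2, 1)

An LDLᵀ factorisation of A has diagonal entries -4, 2, 1.
That gives 2 positive, 1 negative pivots.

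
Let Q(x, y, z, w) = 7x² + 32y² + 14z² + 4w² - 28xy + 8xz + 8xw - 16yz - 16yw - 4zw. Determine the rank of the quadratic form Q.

Write A = [[7, -14, 4, 4], [-14, 32, -8, -8], [4, -8, 14, -2], [4, -8, -2, 4]].
Symmetric row and column elimination reduces A to a congruent diagonal form with pivots 7, 4, 82/7, 6/41.
So there are 4 positive pivots.
The rank is the number of nonzero pivots: 4.

4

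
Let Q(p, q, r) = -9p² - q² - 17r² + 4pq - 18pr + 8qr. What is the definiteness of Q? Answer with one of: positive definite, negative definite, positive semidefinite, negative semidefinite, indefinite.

The symmetric matrix of Q is A = [[-9, 2, -9], [2, -1, 4], [-9, 4, -17]].
Leading principal minors: Δ_1 = -9, Δ_2 = 5, Δ_3 = -4.
The signs alternate starting with Δ_1 < 0, so by Sylvester's criterion Q is negative definite.

negative definite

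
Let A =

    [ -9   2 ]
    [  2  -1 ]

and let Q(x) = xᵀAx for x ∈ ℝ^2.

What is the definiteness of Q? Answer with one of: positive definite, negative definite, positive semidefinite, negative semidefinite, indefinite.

For the 2×2 matrix [[-9, 2], [2, -1]]: det = -9·-1 − (2)² = 5, trace = -10.
det > 0 so both eigenvalues share the sign of the trace; trace = -10 < 0 ⇒ both negative.

negative definite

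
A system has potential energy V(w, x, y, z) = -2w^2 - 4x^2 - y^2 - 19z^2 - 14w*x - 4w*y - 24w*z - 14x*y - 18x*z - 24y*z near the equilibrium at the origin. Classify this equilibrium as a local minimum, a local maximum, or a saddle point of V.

saddle point

The Hessian at the origin is H = [[-4, -14, -4, -24], [-14, -8, -14, -18], [-4, -14, -2, -24], [-24, -18, -24, -38]].
Applying the same elementary operations to the rows and columns of H produces a congruent diagonal matrix with entries -4, 41, 2, -10/41.
Counting signs: 2 positive, 2 negative.
H is indefinite, so the origin is a saddle point.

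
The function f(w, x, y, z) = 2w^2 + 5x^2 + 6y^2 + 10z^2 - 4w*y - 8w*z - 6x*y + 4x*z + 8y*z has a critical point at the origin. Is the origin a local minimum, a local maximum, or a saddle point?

local minimum

The Hessian at the origin is H = [[4, 0, -4, -8], [0, 10, -6, 4], [-4, -6, 12, 8], [-8, 4, 8, 20]].
Symmetric row and column elimination reduces H to a congruent diagonal form with pivots 4, 10, 22/5, 12/11.
That gives 4 positive pivots.
H is positive definite, so the origin is a strict local minimum.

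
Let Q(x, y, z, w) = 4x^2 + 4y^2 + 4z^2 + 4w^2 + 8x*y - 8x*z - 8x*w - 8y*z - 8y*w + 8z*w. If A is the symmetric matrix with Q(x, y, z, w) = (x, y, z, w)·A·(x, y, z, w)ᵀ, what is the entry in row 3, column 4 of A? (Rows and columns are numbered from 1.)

4

The coefficient of z·w in Q is 8. For a symmetric A this equals A[3,4] + A[4,3] = 2·A[3,4].
So A[3,4] = 8/2 = 4.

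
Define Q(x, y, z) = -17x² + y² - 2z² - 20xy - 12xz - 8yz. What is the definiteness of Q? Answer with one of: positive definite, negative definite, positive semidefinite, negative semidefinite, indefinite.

The symmetric matrix is A = [[-17, -10, -6], [-10, 1, -4], [-6, -4, -2]].
Symmetric row and column elimination reduces A to a congruent diagonal form with pivots -17, 117/17, 10/117.
Counting signs: 2 positive, 1 negative.
Hence Q is indefinite.

indefinite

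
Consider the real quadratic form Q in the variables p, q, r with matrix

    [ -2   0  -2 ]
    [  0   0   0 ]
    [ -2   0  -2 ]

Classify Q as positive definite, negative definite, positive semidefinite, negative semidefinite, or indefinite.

negative semidefinite

Applying the same elementary operations to the rows and columns of A produces a congruent diagonal matrix with entries -2, 0, 0.
That gives 1 negative, 2 zero pivots.
Hence Q is negative semidefinite.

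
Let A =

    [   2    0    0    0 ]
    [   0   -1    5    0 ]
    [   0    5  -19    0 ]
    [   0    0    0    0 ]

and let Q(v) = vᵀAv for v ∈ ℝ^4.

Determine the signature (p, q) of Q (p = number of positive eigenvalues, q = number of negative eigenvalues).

Symmetric row and column elimination reduces A to a congruent diagonal form with pivots 2, -1, 6, 0.
Counting signs: 2 positive, 1 negative, 1 zero.

(2, 1)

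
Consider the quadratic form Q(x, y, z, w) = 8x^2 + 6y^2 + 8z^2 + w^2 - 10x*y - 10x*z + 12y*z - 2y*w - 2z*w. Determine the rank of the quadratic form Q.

4

The associated matrix is A = [[8, -5, -5, 0], [-5, 6, 6, -1], [-5, 6, 8, -1], [0, -1, -1, 1]].
Applying the same elementary operations to the rows and columns of A produces a congruent diagonal matrix with entries 8, 23/8, 2, 15/23.
That gives 4 positive pivots.
The rank is the number of nonzero pivots: 4.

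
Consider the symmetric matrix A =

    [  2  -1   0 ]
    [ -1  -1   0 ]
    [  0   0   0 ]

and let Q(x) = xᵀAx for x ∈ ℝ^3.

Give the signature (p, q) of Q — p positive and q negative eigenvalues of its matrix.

(1, 1)

Row-reducing A symmetrically gives the diagonal entries 2, -3/2, 0.
That gives 1 positive, 1 negative, 1 zero pivots.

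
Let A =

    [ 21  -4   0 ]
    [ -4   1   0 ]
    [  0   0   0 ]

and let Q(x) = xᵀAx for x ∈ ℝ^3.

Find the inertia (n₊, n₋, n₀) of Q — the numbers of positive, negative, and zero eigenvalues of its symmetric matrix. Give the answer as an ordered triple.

(2, 0, 1)

Applying the same elementary operations to the rows and columns of A produces a congruent diagonal matrix with entries 21, 5/21, 0.
Counting signs: 2 positive, 1 zero.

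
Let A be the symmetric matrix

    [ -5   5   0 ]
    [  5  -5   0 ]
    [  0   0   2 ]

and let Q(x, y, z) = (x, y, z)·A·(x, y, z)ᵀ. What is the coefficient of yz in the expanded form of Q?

The coefficient of yz is A[2,3] + A[3,2] = 2·0 = 0.

0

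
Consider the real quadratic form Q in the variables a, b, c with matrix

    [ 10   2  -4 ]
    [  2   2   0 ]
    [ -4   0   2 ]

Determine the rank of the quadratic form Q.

Row-reducing A symmetrically gives the diagonal entries 10, 8/5, 0.
Counting signs: 2 positive, 1 zero.
The rank is the number of nonzero pivots: 2.

2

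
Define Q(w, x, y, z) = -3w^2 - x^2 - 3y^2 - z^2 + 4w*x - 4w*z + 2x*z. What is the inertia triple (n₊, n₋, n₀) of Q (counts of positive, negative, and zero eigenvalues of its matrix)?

(1, 2, 1)

Write A = [[-3, 2, 0, -2], [2, -1, 0, 1], [0, 0, -3, 0], [-2, 1, 0, -1]].
Row-reducing A symmetrically gives the diagonal entries -3, 1/3, -3, 0.
That gives 1 positive, 2 negative, 1 zero pivots.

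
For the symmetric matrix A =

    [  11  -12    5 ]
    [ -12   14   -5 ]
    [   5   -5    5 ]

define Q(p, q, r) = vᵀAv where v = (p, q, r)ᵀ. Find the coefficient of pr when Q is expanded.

The coefficient of pr is A[1,3] + A[3,1] = 2·5 = 10.

10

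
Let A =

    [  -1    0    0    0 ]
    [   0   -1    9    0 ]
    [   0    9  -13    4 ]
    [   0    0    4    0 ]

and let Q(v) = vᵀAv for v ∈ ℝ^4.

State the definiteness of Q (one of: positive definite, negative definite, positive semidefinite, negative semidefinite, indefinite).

indefinite

Congruent diagonalization of A (simultaneous row and column reduction) yields pivots -1, -1, 68, -4/17.
That gives 1 positive, 3 negative pivots.
Hence Q is indefinite.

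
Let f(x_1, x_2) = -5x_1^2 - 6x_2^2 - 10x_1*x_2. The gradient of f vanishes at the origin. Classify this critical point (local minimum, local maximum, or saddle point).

The Hessian at the origin is H = [[-10, -10], [-10, -12]].
det H = -10·-12 − (-10)² = 20 > 0 and H[1,1] = -10 < 0, so H is negative definite.
Therefore the origin is a local maximum.

local maximum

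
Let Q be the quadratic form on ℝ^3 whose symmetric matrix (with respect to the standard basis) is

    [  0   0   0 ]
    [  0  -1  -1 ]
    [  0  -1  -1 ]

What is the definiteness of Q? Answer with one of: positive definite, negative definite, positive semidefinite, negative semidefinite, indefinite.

Symmetric row and column elimination reduces A to a congruent diagonal form with pivots 0, -1, 0.
That gives 1 negative, 2 zero pivots.
Hence Q is negative semidefinite.

negative semidefinite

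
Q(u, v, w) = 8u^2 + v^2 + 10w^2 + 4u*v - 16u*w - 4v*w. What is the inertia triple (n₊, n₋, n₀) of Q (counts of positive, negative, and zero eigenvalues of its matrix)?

Write A = [[8, 2, -8], [2, 1, -2], [-8, -2, 10]].
Congruent diagonalization of A (simultaneous row and column reduction) yields pivots 8, 1/2, 2.
Counting signs: 3 positive.

(3, 0, 0)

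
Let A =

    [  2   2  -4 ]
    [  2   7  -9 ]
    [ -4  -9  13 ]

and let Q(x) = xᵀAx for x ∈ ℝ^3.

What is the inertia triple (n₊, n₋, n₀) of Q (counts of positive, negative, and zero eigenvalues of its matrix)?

(2, 0, 1)

Congruent diagonalization of A (simultaneous row and column reduction) yields pivots 2, 5, 0.
That gives 2 positive, 1 zero pivots.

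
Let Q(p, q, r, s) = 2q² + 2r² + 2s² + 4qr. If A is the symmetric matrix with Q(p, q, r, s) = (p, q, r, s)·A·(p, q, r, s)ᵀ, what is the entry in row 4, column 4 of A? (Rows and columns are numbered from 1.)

2

The coefficient of s² in Q is 2, and that is exactly A[4,4].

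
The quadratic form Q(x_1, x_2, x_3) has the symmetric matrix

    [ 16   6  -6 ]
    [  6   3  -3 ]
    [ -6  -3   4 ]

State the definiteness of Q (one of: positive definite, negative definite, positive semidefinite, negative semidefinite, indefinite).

positive definite

Congruent diagonalization of A (simultaneous row and column reduction) yields pivots 16, 3/4, 1.
Counting signs: 3 positive.
Hence Q is positive definite.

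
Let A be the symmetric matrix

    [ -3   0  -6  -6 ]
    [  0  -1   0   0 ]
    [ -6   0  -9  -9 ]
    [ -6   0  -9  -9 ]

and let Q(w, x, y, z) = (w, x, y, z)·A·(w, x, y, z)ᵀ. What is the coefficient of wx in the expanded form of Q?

0

The coefficient of wx is A[1,2] + A[2,1] = 2·0 = 0.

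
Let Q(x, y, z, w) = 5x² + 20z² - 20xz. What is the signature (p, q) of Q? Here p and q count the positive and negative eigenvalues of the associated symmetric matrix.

(1, 0)

The symmetric matrix is A = [[5, 0, -10, 0], [0, 0, 0, 0], [-10, 0, 20, 0], [0, 0, 0, 0]].
Symmetric row and column elimination reduces A to a congruent diagonal form with pivots 5, 0, 0, 0.
That gives 1 positive, 3 zero pivots.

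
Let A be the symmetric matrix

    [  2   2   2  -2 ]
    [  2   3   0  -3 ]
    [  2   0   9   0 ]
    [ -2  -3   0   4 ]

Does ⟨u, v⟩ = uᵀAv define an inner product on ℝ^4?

Leading principal minors: Δ_1 = 2, Δ_2 = 2, Δ_3 = 6, Δ_4 = 6.
All leading principal minors are positive, so by Sylvester's criterion Q is positive definite.
⟨·,·⟩ is an inner product exactly when A is positive definite.

yes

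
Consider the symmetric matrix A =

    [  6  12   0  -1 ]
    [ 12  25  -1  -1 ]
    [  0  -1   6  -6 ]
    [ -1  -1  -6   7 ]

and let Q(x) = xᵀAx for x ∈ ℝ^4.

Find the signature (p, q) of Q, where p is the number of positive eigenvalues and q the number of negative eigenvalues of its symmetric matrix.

(4, 0)

Row-reducing A symmetrically gives the diagonal entries 6, 1, 5, 5/6.
So there are 4 positive pivots.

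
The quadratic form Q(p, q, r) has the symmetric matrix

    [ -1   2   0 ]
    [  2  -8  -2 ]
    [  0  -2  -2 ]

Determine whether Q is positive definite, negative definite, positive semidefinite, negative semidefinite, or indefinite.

Leading principal minors: Δ_1 = -1, Δ_2 = 4, Δ_3 = -4.
The signs alternate starting with Δ_1 < 0, so by Sylvester's criterion Q is negative definite.

negative definite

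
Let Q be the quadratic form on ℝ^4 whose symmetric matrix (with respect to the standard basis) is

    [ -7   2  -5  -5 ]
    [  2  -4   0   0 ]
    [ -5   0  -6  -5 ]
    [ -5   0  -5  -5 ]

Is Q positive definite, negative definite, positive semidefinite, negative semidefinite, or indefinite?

negative definite

Leading principal minors: Δ_1 = -7, Δ_2 = 24, Δ_3 = -44, Δ_4 = 20.
The signs alternate starting with Δ_1 < 0, so by Sylvester's criterion Q is negative definite.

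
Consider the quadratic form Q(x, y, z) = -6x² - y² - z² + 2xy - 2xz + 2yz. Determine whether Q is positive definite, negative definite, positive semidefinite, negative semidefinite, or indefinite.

negative semidefinite

The associated matrix is A = [[-6, 1, -1], [1, -1, 1], [-1, 1, -1]].
Applying the same elementary operations to the rows and columns of A produces a congruent diagonal matrix with entries -6, -5/6, 0.
That gives 2 negative, 1 zero pivots.
Hence Q is negative semidefinite.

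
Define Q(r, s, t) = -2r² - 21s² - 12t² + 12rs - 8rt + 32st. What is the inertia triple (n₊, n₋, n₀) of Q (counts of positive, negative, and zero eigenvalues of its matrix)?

(1, 2, 0)

The associated matrix is A = [[-2, 6, -4], [6, -21, 16], [-4, 16, -12]].
Applying the same elementary operations to the rows and columns of A produces a congruent diagonal matrix with entries -2, -3, 4/3.
So there are 1 positive, 2 negative pivots.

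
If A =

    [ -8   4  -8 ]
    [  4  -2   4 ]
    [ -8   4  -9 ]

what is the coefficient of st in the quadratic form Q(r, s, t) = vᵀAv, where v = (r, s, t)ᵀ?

8

The coefficient of st is A[2,3] + A[3,2] = 2·4 = 8.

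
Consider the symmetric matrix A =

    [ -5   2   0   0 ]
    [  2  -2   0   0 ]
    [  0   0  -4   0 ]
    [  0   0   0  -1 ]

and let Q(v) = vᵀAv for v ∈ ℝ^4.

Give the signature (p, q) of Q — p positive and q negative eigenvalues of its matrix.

(0, 4)

Symmetric row and column elimination reduces A to a congruent diagonal form with pivots -5, -6/5, -4, -1.
Counting signs: 4 negative.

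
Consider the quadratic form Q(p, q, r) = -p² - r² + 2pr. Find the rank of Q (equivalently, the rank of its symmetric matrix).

1

The associated matrix is A = [[-1, 0, 1], [0, 0, 0], [1, 0, -1]].
Row-reducing A symmetrically gives the diagonal entries -1, 0, 0.
Counting signs: 1 negative, 2 zero.
The rank is the number of nonzero pivots: 1.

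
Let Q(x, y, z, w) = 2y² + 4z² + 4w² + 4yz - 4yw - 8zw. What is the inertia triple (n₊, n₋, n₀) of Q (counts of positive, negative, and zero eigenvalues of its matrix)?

(2, 0, 2)

The associated matrix is A = [[0, 0, 0, 0], [0, 2, 2, -2], [0, 2, 4, -4], [0, -2, -4, 4]].
Row-reducing A symmetrically gives the diagonal entries 0, 2, 2, 0.
So there are 2 positive, 2 zero pivots.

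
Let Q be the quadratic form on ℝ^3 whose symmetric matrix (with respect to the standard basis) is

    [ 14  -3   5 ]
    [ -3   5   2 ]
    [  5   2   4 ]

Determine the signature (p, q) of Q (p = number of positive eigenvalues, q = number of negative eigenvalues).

(3, 0)

An LDLᵀ factorisation of A has diagonal entries 14, 61/14, 3/61.
That gives 3 positive pivots.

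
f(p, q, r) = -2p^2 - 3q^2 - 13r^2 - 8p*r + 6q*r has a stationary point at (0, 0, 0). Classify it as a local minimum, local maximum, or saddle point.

local maximum

The Hessian at the origin is H = [[-4, 0, -8], [0, -6, 6], [-8, 6, -26]].
An LDLᵀ factorisation of H has diagonal entries -4, -6, -4.
So there are 3 negative pivots.
H is negative definite, so the origin is a strict local maximum.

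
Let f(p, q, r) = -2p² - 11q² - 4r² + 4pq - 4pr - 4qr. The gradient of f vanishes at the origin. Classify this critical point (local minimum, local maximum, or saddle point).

The Hessian at the origin is H = [[-4, 4, -4], [4, -22, -4], [-4, -4, -8]].
Applying the same elementary operations to the rows and columns of H produces a congruent diagonal matrix with entries -4, -18, -4/9.
Counting signs: 3 negative.
H is negative definite, so the origin is a strict local maximum.

local maximum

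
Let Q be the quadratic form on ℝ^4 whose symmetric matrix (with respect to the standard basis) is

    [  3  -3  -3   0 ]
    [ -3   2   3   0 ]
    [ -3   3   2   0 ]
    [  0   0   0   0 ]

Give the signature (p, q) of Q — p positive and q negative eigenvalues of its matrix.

(1, 2)

Congruent diagonalization of A (simultaneous row and column reduction) yields pivots 3, -1, -1, 0.
That gives 1 positive, 2 negative, 1 zero pivots.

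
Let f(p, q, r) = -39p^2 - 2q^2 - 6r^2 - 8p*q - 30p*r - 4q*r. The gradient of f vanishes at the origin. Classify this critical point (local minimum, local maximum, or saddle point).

The Hessian at the origin is H = [[-78, -8, -30], [-8, -4, -4], [-30, -4, -12]].
An LDLᵀ factorisation of H has diagonal entries -78, -124/39, -6/31.
Counting signs: 3 negative.
H is negative definite, so the origin is a strict local maximum.

local maximum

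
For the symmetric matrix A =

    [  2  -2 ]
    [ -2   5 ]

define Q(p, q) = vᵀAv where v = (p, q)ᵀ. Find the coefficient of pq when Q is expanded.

-4

The coefficient of pq is A[1,2] + A[2,1] = 2·(-2) = -4.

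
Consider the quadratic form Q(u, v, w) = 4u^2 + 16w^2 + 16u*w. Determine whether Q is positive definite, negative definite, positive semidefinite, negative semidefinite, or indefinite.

positive semidefinite

The symmetric matrix is A = [[4, 0, 8], [0, 0, 0], [8, 0, 16]].
Row-reducing A symmetrically gives the diagonal entries 4, 0, 0.
Counting signs: 1 positive, 2 zero.
Hence Q is positive semidefinite.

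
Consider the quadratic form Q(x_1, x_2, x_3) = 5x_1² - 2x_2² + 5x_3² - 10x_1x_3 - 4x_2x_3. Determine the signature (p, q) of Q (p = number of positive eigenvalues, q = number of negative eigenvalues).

(2, 1)

Write A = [[5, 0, -5], [0, -2, -2], [-5, -2, 5]].
Congruent diagonalization of A (simultaneous row and column reduction) yields pivots 5, -2, 2.
So there are 2 positive, 1 negative pivots.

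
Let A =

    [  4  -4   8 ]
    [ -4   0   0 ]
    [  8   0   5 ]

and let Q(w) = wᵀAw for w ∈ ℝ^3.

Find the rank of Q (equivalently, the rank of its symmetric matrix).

An LDLᵀ factorisation of A has diagonal entries 4, -4, 5.
So there are 2 positive, 1 negative pivots.
The rank is the number of nonzero pivots: 3.

3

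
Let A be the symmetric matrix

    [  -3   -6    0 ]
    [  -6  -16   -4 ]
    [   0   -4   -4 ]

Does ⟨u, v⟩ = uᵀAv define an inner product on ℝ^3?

no

Symmetric row and column elimination reduces A to a congruent diagonal form with pivots -3, -4, 0.
So there are 2 negative, 1 zero pivots.
Hence Q is negative semidefinite.
⟨·,·⟩ is an inner product exactly when A is positive definite.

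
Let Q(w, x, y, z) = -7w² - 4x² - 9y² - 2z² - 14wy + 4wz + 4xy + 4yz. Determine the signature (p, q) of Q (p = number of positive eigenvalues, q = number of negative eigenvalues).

(0, 4)

The associated matrix is A = [[-7, 0, -7, 2], [0, -4, 2, 0], [-7, 2, -9, 2], [2, 0, 2, -2]].
Congruent diagonalization of A (simultaneous row and column reduction) yields pivots -7, -4, -1, -10/7.
So there are 4 negative pivots.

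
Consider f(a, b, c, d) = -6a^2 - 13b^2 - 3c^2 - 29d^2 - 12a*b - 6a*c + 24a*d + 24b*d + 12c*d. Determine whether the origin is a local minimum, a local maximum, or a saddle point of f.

The Hessian at the origin is H = [[-12, -12, -6, 24], [-12, -26, 0, 24], [-6, 0, -6, 12], [24, 24, 12, -58]].
Row-reducing H symmetrically gives the diagonal entries -12, -14, -3/7, -10.
Counting signs: 4 negative.
H is negative definite, so the origin is a strict local maximum.

local maximum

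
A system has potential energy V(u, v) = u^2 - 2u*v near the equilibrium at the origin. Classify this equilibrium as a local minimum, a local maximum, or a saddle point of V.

The Hessian at the origin is H = [[2, -2], [-2, 0]].
det H = 2·0 − (-2)² = -4 < 0, so H is indefinite.
Therefore the origin is a saddle point.

saddle point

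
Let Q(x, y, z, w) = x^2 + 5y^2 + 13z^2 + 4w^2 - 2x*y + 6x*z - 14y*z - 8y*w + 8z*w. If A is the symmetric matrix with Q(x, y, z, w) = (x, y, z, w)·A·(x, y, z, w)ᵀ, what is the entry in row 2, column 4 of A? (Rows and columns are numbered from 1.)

-4

The coefficient of y·w in Q is -8. For a symmetric A this equals A[2,4] + A[4,2] = 2·A[2,4].
So A[2,4] = -8/2 = -4.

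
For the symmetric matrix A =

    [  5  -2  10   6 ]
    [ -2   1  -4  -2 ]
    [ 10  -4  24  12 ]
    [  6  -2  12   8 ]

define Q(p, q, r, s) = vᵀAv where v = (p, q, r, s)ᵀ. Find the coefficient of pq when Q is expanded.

-4

The coefficient of pq is A[1,2] + A[2,1] = 2·(-2) = -4.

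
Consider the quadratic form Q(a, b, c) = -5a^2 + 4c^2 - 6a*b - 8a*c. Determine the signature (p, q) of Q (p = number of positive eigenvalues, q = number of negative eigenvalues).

(2, 1)

The associated matrix is A = [[-5, -3, -4], [-3, 0, 0], [-4, 0, 4]].
Applying the same elementary operations to the rows and columns of A produces a congruent diagonal matrix with entries -5, 9/5, 4.
That gives 2 positive, 1 negative pivots.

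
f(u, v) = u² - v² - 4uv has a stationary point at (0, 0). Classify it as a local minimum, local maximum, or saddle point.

The Hessian at the origin is H = [[2, -4], [-4, -2]].
det H = 2·-2 − (-4)² = -20 < 0, so H is indefinite.
Therefore the origin is a saddle point.

saddle point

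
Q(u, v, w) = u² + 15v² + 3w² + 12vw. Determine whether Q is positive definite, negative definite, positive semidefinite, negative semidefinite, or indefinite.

The symmetric matrix of Q is A = [[1, 0, 0], [0, 15, 6], [0, 6, 3]].
Leading principal minors: Δ_1 = 1, Δ_2 = 15, Δ_3 = 9.
All leading principal minors are positive, so by Sylvester's criterion Q is positive definite.

positive definite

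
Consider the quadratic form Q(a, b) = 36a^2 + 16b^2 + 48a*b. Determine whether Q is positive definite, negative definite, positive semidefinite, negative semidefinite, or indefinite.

positive semidefinite

The symmetric matrix of Q is [[36, 24], [24, 16]].
For the 2×2 matrix [[36, 24], [24, 16]]: det = 36·16 − (24)² = 0, trace = 52.
det = 0 so one eigenvalue is zero; the form is semidefinite with the sign of the trace.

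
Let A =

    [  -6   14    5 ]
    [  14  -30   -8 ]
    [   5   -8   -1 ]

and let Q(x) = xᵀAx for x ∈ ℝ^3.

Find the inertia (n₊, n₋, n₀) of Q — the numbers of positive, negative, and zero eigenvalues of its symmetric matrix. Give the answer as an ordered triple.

(1, 2, 0)

An LDLᵀ factorisation of A has diagonal entries -6, 8/3, -15/8.
Counting signs: 1 positive, 2 negative.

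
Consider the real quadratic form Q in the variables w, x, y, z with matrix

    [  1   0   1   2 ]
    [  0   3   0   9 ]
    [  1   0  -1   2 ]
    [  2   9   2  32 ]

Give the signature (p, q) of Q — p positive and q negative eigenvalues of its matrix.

Row-reducing A symmetrically gives the diagonal entries 1, 3, -2, 1.
Counting signs: 3 positive, 1 negative.

(3, 1)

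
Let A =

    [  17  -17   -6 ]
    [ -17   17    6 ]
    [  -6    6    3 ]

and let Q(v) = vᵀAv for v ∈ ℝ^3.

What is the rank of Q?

2

Row-reducing A symmetrically gives the diagonal entries 17, 0, 15/17.
Counting signs: 2 positive, 1 zero.
The rank is the number of nonzero pivots: 2.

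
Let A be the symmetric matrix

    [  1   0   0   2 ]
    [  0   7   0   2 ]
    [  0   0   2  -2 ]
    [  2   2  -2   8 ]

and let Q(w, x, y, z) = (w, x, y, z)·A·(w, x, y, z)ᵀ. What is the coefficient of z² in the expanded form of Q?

8

The coefficient of z² is the diagonal entry A[4,4] = 8.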